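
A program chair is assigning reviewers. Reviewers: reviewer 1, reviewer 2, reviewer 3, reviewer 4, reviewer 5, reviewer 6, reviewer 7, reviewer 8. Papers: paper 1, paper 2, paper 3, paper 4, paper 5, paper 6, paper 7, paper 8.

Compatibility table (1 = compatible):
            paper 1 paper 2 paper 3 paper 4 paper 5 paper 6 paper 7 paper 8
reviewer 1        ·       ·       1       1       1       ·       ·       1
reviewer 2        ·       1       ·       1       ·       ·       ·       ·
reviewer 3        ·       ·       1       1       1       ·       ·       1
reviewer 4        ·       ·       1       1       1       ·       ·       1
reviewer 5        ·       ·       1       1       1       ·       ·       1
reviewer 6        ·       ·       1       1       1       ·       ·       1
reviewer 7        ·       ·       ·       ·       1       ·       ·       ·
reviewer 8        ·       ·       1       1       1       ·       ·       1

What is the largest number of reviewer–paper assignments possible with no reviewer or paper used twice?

For example, pair reviewer 1–paper 5, reviewer 2–paper 2, reviewer 3–paper 3, reviewer 4–paper 4, reviewer 5–paper 8.
The set {reviewer 1, reviewer 3, reviewer 4, reviewer 5, reviewer 6, reviewer 7, reviewer 8} has only 4 neighbours ({paper 3, paper 4, paper 5, paper 8}), so by Hall's theorem at most 5 of the 8 reviewers can be matched.

5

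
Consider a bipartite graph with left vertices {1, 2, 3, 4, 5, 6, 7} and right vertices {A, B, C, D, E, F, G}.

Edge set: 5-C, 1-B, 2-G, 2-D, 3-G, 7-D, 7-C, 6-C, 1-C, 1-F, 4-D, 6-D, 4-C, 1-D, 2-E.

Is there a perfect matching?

The set {4, 5, 6, 7} has only 2 neighbours ({C, D}), so by Hall's theorem at most 5 of the 7 left vertices can be matched.
Hence no matching covers every left vertex.

No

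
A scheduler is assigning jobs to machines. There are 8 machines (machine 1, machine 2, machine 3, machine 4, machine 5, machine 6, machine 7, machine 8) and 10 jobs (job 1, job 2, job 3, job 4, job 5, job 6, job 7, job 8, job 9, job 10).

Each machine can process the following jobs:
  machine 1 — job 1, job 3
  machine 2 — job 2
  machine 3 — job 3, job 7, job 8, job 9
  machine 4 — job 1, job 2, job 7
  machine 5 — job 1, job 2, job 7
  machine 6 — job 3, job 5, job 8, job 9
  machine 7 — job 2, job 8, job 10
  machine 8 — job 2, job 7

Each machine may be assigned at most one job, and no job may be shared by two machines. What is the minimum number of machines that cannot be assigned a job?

One maximum matching: machine 1→job 3, machine 2→job 2, machine 3→job 9, machine 4→job 7, machine 5→job 1, machine 6→job 5, machine 7→job 8.
The set {machine 2, machine 4, machine 5, machine 8} has only 3 neighbours ({job 1, job 2, job 7}), so by Hall's theorem at most 7 of the 8 machines can be matched.
That matches 7 of the 8, leaving 1 unmatched; no matching can do better.

1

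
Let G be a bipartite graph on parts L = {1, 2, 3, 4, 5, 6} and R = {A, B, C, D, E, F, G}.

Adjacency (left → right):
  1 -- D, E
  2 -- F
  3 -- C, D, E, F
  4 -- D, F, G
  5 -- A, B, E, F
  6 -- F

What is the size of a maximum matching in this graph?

A valid assignment of size 5: 1→E, 2→F, 3→C, 4→D, 5→B.
The set {2, 6} has only 1 neighbour ({F}), so by Hall's theorem at most 5 of the 6 left vertices can be matched.

5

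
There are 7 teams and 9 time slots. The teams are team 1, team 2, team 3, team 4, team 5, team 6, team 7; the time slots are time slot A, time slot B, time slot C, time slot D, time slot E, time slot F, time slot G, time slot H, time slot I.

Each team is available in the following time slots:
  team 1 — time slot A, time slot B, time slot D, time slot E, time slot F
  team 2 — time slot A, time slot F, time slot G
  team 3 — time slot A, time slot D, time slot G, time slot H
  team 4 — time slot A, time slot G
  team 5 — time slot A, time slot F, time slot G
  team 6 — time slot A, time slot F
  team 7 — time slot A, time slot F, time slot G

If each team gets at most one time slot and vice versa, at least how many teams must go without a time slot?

2

For example, pair team 1–time slot E, team 2–time slot G, team 3–time slot H, team 4–time slot A, team 5–time slot F.
The set {team 2, team 4, team 5, team 6, team 7} has only 3 neighbours ({time slot A, time slot F, time slot G}), so by Hall's theorem at most 5 of the 7 teams can be matched.
That matches 5 of the 7, leaving 2 unmatched; no matching can do better.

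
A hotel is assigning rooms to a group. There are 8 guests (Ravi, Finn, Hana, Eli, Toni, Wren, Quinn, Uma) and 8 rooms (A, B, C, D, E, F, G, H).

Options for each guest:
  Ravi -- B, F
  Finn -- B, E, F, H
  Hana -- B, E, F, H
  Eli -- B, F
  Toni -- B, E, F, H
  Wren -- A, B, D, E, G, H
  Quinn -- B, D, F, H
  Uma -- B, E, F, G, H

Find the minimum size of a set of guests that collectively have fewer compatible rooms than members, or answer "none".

5

Take S = {Ravi, Finn, Hana, Eli, Toni}. Its neighbourhood is {B, E, F, H}, so |N(S)| = 4 < |S| = 5.
Every subset of size less than 5 has at least as many neighbours as members, so 5 is the minimum.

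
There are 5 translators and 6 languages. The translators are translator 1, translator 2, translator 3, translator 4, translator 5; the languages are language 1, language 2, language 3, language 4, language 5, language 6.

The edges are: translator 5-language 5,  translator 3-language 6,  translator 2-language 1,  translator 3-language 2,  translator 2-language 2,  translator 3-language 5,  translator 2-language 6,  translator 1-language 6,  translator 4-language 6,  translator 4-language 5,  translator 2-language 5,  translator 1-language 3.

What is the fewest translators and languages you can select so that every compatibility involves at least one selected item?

5

The 5 edges translator 1–language 3, translator 2–language 1, translator 3–language 2, translator 4–language 6, translator 5–language 5 form a matching, so any vertex cover needs at least 5 vertices (one per matched edge).
Conversely {translator 1, translator 2, translator 3, translator 4, translator 5} meets every edge and has exactly 5 vertices, so 5 is optimal.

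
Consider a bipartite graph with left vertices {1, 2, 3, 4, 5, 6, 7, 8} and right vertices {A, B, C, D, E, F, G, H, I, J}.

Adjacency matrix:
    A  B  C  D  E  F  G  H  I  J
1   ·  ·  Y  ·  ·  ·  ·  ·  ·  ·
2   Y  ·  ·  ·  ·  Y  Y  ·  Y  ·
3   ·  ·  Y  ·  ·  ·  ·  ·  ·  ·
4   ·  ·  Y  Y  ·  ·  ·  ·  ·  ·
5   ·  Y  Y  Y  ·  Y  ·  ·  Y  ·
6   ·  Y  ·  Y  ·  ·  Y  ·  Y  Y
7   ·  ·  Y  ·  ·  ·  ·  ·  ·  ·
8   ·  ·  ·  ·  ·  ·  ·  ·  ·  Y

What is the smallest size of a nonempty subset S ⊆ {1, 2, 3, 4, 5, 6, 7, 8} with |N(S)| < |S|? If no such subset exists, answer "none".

Take S = {1, 3}. Its neighbourhood is {C}, so |N(S)| = 1 < |S| = 2.
No single vertex violates Hall's condition since each has at least one neighbour, so 2 is the minimum.

2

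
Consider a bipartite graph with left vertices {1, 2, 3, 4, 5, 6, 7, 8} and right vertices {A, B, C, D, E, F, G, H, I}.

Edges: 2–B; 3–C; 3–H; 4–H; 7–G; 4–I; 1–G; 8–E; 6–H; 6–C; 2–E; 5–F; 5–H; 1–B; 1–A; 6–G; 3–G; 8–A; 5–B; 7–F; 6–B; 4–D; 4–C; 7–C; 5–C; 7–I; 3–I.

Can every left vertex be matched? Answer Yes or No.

For example, pair 1–A, 2–B, 3–H, 4–D, 5–F, 6–G, 7–C, 8–E.
All 8 left vertices are covered.

Yes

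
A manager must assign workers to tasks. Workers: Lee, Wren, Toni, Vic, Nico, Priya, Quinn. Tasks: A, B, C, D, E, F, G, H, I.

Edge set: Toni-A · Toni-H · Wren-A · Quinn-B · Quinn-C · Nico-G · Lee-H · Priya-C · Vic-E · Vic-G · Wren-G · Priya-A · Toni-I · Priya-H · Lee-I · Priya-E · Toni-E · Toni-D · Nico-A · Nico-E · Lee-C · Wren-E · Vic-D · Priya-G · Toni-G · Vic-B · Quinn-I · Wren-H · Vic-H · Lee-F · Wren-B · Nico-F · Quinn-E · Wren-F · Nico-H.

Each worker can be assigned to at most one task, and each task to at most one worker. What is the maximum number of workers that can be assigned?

For example, pair Lee-F, Wren-E, Toni-D, Vic-H, Nico-A, Priya-G, Quinn-B.
This saturates every worker, so 7 is the maximum.

7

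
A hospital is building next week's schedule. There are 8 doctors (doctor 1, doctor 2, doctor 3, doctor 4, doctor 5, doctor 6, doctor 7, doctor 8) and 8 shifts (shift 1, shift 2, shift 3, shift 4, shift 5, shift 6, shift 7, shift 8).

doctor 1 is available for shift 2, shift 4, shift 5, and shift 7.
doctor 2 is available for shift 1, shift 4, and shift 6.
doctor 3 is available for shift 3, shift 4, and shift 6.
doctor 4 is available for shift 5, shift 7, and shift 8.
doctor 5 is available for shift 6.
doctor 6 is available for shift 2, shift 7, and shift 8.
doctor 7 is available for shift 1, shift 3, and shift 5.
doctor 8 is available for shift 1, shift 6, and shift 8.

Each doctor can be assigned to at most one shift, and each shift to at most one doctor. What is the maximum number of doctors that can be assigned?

A valid assignment of size 8: doctor 1–shift 2, doctor 2–shift 4, doctor 3–shift 3, doctor 4–shift 7, doctor 5–shift 6, doctor 6–shift 8, doctor 7–shift 5, doctor 8–shift 1.
All 8 doctors are matched, so no larger matching exists.

8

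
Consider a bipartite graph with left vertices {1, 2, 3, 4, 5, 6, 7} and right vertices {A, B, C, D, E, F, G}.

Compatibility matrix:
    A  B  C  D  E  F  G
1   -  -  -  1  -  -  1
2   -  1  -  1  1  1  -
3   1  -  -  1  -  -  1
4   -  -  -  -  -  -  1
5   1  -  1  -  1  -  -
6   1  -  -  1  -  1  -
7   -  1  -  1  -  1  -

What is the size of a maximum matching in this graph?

7

For example, pair 1–D, 2–E, 3–A, 4–G, 5–C, 6–F, 7–B.
This saturates every left vertex, so 7 is the maximum.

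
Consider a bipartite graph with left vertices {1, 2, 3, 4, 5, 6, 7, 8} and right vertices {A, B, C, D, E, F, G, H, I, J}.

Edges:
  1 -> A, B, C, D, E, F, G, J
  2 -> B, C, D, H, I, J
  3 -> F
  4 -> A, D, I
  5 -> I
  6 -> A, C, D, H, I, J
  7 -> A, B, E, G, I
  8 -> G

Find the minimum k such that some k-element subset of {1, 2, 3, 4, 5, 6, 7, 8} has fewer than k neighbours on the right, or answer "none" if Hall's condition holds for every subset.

none

A matching saturating every left vertex exists, for instance 1→E, 2→H, 3→F, 4→D, 5→I, 6→J, 7→A, 8→G.
By Hall's marriage theorem, this means |N(S)| ≥ |S| for every subset S, so no violating subset exists.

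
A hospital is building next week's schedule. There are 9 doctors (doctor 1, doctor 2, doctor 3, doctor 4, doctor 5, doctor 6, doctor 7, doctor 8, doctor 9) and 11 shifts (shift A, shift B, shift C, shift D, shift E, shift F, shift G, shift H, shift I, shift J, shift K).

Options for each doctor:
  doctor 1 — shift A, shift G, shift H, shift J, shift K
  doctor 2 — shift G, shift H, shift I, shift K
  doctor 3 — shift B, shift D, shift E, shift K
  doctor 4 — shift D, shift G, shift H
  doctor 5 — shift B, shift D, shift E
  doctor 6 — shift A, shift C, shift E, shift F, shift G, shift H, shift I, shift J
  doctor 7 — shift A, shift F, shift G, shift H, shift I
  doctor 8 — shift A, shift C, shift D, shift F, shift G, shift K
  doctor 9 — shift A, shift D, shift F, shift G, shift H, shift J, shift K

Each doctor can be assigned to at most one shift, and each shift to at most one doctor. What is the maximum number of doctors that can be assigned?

One maximum matching: doctor 1–shift K, doctor 2–shift I, doctor 3–shift D, doctor 4–shift H, doctor 5–shift E, doctor 6–shift J, doctor 7–shift F, doctor 8–shift A, doctor 9–shift G.
All 9 doctors are matched, so no larger matching exists.

9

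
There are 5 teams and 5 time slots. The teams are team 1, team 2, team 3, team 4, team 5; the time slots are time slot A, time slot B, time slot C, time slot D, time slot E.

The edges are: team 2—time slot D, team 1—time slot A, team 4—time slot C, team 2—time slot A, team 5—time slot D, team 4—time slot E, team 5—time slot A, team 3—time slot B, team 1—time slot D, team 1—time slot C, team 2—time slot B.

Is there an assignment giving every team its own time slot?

One maximum matching: team 1→time slot C, team 2→time slot A, team 3→time slot B, team 4→time slot E, team 5→time slot D.
All 5 teams are covered.

Yes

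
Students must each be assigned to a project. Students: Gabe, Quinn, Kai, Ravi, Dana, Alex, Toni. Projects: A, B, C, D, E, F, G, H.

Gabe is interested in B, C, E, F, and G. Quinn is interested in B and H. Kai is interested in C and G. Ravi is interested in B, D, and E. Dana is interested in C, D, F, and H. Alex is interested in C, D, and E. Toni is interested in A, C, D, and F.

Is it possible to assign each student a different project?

One maximum matching: Gabe–E, Quinn–H, Kai–G, Ravi–B, Dana–C, Alex–D, Toni–F.
All 7 students are covered.

Yes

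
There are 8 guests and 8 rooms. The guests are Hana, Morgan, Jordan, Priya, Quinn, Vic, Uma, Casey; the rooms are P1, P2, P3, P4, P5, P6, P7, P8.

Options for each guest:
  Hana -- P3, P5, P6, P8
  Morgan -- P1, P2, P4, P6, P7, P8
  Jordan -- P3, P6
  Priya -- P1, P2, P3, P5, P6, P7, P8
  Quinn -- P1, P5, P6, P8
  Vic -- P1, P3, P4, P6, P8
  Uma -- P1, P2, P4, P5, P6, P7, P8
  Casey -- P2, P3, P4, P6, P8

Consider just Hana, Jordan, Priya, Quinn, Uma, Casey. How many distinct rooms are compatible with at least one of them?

8

The union of neighbours of {Hana, Jordan, Priya, Quinn, Uma, Casey} is {P1, P2, P3, P4, P5, P6, P7, P8}, which has 8 elements.
Since |N(S)| = 8 ≥ |S| = 6, Hall's condition holds for this subset.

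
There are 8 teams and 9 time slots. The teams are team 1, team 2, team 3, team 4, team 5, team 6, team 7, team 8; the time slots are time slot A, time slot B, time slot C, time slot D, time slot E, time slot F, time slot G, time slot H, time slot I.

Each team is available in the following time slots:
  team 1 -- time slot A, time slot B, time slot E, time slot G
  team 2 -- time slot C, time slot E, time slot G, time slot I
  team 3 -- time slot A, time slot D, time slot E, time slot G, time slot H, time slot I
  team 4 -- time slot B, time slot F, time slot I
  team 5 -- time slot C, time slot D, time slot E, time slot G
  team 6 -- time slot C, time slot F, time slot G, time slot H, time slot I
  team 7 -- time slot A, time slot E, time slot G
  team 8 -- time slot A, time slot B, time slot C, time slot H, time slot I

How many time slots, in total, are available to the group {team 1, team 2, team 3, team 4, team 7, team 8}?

The union of neighbours of {team 1, team 2, team 3, team 4, team 7, team 8} is {time slot A, time slot B, time slot C, time slot D, time slot E, time slot F, time slot G, time slot H, time slot I}, which has 9 elements.
Since |N(S)| = 9 ≥ |S| = 6, Hall's condition holds for this subset.

9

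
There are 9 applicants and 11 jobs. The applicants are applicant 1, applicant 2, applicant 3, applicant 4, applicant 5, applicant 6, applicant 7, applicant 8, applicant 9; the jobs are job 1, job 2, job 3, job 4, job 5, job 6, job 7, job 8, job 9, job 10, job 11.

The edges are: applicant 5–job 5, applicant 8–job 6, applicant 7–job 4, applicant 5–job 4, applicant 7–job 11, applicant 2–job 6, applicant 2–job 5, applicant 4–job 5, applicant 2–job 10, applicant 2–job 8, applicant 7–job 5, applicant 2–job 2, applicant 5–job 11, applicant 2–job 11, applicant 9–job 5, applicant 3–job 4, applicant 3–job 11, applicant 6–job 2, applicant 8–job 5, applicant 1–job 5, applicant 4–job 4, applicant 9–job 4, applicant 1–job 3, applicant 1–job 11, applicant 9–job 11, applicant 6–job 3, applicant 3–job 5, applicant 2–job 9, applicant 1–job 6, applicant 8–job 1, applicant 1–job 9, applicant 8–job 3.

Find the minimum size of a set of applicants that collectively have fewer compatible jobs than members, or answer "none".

Take S = {applicant 3, applicant 4, applicant 5, applicant 7}. Its neighbourhood is {job 4, job 5, job 11}, so |N(S)| = 3 < |S| = 4.
Every subset of size less than 4 has at least as many neighbours as members, so 4 is the minimum.

4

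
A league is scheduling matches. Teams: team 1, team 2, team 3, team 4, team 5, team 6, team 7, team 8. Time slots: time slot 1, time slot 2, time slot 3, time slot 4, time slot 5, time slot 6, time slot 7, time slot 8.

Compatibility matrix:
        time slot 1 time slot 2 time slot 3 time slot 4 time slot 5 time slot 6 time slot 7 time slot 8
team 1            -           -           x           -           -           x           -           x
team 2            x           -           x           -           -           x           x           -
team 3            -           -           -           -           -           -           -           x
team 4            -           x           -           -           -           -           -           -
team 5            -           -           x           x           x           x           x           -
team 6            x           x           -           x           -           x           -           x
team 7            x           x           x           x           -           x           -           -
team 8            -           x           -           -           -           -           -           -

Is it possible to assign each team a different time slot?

No

The set {team 4, team 8} has only 1 neighbour ({time slot 2}), so by Hall's theorem at most 7 of the 8 teams can be matched.
Hence no matching covers every team.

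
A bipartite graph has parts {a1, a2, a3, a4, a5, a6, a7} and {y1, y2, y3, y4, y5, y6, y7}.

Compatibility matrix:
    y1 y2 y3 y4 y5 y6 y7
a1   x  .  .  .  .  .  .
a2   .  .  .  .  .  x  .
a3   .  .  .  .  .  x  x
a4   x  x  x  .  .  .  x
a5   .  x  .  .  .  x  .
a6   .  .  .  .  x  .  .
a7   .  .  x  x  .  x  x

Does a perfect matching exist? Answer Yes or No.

Yes

For example, pair a1-y1, a2-y6, a3-y7, a4-y3, a5-y2, a6-y5, a7-y4.
All 7 left vertices are covered.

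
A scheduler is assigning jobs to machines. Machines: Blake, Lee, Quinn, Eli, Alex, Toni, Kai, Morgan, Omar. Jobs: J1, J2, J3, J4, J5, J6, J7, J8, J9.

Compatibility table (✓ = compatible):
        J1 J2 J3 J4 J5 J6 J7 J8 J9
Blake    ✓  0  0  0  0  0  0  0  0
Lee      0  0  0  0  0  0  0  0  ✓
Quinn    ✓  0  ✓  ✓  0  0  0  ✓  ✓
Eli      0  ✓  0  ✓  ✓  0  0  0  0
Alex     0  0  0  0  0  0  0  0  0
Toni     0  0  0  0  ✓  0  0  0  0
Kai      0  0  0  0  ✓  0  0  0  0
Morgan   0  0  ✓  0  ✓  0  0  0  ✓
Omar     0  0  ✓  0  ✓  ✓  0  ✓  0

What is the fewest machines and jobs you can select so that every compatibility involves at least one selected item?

7

A maximum matching has 7 edges (e.g. Blake–J1, Lee–J9, Quinn–J8, Eli–J2, Toni–J5, Morgan–J3, Omar–J6).
By König's theorem the minimum vertex cover has the same size. One such cover is {Blake, Lee, Quinn, Eli, Morgan, Omar, J5}.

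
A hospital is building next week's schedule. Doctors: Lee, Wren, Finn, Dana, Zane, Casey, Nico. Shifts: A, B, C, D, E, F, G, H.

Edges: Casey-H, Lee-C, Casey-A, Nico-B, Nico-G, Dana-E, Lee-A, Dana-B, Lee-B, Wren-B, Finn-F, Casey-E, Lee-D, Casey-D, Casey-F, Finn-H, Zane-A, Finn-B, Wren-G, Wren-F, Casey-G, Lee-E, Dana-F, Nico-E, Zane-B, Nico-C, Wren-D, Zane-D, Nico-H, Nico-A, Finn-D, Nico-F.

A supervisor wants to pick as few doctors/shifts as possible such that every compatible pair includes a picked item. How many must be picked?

7

{Lee, Wren, Finn, Dana, Zane, Casey, Nico} is a vertex cover of size 7: every edge has an endpoint in this set.
No smaller cover exists because Lee–E, Wren–F, Finn–H, Dana–B, Zane–D, Casey–A, Nico–G is a matching of size 7, and a cover must include an endpoint of each of these disjoint edges (König's theorem).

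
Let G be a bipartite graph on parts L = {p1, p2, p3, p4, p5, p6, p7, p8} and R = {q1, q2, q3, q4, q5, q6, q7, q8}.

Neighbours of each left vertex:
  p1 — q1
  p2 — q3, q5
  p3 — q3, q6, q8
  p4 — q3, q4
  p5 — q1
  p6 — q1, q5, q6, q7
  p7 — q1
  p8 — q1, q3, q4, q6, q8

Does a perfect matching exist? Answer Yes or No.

No

The set {p1, p5, p7} has only 1 neighbour ({q1}), so by Hall's theorem at most 6 of the 8 left vertices can be matched.
Hence no matching covers every left vertex.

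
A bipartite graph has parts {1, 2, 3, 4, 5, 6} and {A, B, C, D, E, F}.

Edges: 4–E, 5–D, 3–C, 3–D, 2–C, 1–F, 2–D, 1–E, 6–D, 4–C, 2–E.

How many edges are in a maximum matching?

4

One maximum matching: 1-F, 2-C, 3-D, 4-E.
The set {2, 3, 4, 5, 6} has only 3 neighbours ({C, D, E}), so by Hall's theorem at most 4 of the 6 left vertices can be matched.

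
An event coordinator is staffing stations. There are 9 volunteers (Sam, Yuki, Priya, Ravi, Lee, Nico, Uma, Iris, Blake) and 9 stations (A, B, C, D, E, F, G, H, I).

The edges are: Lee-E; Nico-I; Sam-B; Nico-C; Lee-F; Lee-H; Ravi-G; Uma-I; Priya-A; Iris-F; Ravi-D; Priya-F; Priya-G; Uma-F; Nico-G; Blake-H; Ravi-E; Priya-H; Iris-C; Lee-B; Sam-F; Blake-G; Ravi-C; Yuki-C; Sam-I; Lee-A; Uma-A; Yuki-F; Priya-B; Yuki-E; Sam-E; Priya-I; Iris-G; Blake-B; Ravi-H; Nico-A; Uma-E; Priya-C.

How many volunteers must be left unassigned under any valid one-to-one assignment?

0

One maximum matching: Sam-E, Yuki-C, Priya-A, Ravi-D, Lee-H, Nico-I, Uma-F, Iris-G, Blake-B.
All 9 volunteers are matched, so no larger matching exists.
That matches 9 of the 9, leaving 0 unmatched; no matching can do better.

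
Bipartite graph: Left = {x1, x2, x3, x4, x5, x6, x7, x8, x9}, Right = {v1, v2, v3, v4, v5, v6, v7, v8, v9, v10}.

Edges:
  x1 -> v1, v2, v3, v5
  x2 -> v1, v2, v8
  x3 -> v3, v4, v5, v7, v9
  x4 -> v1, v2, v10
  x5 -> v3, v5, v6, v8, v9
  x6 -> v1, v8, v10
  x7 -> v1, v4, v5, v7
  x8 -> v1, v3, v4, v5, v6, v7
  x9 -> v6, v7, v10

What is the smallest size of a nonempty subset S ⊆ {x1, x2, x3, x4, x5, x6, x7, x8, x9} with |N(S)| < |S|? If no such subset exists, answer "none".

A matching saturating every left vertex exists, for instance x1→v3, x2→v8, x3→v9, x4→v2, x5→v5, x6→v1, x7→v7, x8→v6, x9→v10.
By Hall's marriage theorem, this means |N(S)| ≥ |S| for every subset S, so no violating subset exists.

none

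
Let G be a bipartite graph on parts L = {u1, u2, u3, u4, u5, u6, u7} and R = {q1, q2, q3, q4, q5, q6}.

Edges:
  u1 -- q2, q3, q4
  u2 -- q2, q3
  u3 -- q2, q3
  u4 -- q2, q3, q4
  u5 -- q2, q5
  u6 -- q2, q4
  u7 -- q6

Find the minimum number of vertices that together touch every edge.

{u5, u7, q2, q3, q4} is a vertex cover of size 5: every edge has an endpoint in this set.
No smaller cover exists because u1–q4, u2–q3, u3–q2, u5–q5, u7–q6 is a matching of size 5, and a cover must include an endpoint of each of these disjoint edges (König's theorem).

5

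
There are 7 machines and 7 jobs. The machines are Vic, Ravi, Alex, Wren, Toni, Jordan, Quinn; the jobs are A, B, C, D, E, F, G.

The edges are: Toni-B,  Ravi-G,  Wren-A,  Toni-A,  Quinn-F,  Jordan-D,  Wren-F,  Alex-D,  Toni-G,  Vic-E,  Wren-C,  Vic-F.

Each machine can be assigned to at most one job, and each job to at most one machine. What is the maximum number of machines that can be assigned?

One maximum matching: Vic-E, Ravi-G, Alex-D, Wren-C, Toni-B, Quinn-F.
The set {Alex, Jordan} has only 1 neighbour ({D}), so by Hall's theorem at most 6 of the 7 machines can be matched.

6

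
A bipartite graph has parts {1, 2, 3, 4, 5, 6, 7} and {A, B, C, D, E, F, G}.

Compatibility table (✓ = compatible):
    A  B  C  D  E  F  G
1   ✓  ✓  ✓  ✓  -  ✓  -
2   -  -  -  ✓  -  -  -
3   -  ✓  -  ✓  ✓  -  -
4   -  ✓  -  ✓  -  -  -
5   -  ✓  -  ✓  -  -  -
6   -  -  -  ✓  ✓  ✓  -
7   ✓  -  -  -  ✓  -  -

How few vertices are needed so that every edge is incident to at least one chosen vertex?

6

A maximum matching has 6 edges (e.g. 1–C, 2–D, 3–E, 4–B, 6–F, 7–A).
By König's theorem the minimum vertex cover has the same size. One such cover is {1, 3, 6, 7, B, D}.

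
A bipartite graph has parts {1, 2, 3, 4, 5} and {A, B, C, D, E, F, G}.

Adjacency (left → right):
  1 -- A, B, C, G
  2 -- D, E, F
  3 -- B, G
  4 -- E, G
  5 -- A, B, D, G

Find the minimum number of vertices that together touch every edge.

The 5 edges 1–C, 2–D, 3–G, 4–E, 5–B form a matching, so any vertex cover needs at least 5 vertices (one per matched edge).
Conversely {1, 2, 3, 4, 5} meets every edge and has exactly 5 vertices, so 5 is optimal.

5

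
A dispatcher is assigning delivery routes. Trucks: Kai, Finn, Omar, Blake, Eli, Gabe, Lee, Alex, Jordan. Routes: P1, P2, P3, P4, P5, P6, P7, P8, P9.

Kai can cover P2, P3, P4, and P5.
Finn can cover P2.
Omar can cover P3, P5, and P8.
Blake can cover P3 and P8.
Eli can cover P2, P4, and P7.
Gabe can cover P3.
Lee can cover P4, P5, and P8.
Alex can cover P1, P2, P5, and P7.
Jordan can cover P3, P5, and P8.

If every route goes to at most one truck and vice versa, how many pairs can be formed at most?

A valid assignment of size 7: Kai–P4, Finn–P2, Omar–P5, Blake–P8, Eli–P7, Gabe–P3, Alex–P1.
The set {Kai, Finn, Omar, Blake, Gabe, Lee, Jordan} has only 5 neighbours ({P2, P3, P4, P5, P8}), so by Hall's theorem at most 7 of the 9 trucks can be matched.

7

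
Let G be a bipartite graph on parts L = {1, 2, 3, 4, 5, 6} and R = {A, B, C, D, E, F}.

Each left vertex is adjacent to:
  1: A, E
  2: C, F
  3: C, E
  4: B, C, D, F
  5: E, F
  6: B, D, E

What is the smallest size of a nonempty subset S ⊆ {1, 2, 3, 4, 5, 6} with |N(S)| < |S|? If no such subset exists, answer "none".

none

A matching saturating every left vertex exists, for instance 1→A, 2→F, 3→C, 4→D, 5→E, 6→B.
By Hall's marriage theorem, this means |N(S)| ≥ |S| for every subset S, so no violating subset exists.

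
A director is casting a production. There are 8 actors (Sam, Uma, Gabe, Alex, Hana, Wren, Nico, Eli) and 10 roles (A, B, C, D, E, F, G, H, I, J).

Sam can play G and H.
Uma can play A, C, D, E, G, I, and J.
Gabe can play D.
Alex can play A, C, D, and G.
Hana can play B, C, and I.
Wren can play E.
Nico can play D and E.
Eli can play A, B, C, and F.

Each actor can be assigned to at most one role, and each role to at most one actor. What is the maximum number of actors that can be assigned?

7

For example, pair Sam→H, Uma→J, Gabe→D, Alex→G, Hana→C, Wren→E, Eli→B.
The set {Gabe, Wren, Nico} has only 2 neighbours ({D, E}), so by Hall's theorem at most 7 of the 8 actors can be matched.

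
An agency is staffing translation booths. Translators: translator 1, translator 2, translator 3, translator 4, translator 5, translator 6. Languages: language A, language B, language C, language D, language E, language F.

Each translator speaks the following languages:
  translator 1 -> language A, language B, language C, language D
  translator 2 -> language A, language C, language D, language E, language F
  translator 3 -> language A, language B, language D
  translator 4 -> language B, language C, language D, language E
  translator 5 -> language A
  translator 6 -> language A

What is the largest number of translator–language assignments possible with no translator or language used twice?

A valid assignment of size 5: translator 1→language D, translator 2→language F, translator 3→language B, translator 4→language E, translator 5→language A.
The set {translator 5, translator 6} has only 1 neighbour ({language A}), so by Hall's theorem at most 5 of the 6 translators can be matched.

5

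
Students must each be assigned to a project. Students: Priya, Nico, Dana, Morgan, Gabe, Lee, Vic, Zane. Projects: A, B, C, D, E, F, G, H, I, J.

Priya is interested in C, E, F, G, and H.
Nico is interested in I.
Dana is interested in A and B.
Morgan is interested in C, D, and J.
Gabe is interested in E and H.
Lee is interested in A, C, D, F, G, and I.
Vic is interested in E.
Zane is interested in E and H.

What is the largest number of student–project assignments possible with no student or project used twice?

A valid assignment of size 7: Priya–G, Nico–I, Dana–B, Morgan–J, Gabe–H, Lee–A, Vic–E.
The set {Gabe, Vic, Zane} has only 2 neighbours ({E, H}), so by Hall's theorem at most 7 of the 8 students can be matched.

7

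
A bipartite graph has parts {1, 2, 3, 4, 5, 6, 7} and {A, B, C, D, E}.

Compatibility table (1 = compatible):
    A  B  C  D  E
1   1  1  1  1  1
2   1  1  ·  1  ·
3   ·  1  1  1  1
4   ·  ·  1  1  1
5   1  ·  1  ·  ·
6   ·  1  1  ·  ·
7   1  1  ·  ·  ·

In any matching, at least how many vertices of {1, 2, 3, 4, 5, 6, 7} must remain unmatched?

2

A valid assignment of size 5: 1–A, 2–D, 3–B, 4–E, 5–C.
The set {1, 2, 3, 4, 5, 6, 7} has only 5 neighbours ({A, B, C, D, E}), so by Hall's theorem at most 5 of the 7 left vertices can be matched.
That matches 5 of the 7, leaving 2 unmatched; no matching can do better.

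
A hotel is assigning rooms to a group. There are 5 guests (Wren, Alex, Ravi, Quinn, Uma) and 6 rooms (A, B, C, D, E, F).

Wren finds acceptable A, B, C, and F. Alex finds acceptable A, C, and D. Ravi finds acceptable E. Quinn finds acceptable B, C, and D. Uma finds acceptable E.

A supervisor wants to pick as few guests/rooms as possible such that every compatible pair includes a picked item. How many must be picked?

The 4 edges Wren–F, Alex–C, Ravi–E, Quinn–B form a matching, so any vertex cover needs at least 4 vertices (one per matched edge).
Conversely {Wren, Alex, Quinn, E} meets every edge and has exactly 4 vertices, so 4 is optimal.

4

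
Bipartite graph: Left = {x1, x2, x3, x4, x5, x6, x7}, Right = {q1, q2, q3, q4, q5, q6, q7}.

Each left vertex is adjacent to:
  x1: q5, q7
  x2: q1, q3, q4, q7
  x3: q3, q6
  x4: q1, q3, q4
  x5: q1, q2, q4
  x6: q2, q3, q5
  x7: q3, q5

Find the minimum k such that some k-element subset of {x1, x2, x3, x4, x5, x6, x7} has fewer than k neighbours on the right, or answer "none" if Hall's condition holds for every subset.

none

A matching saturating every left vertex exists, for instance x1→q7, x2→q4, x3→q6, x4→q1, x5→q2, x6→q3, x7→q5.
By Hall's marriage theorem, this means |N(S)| ≥ |S| for every subset S, so no violating subset exists.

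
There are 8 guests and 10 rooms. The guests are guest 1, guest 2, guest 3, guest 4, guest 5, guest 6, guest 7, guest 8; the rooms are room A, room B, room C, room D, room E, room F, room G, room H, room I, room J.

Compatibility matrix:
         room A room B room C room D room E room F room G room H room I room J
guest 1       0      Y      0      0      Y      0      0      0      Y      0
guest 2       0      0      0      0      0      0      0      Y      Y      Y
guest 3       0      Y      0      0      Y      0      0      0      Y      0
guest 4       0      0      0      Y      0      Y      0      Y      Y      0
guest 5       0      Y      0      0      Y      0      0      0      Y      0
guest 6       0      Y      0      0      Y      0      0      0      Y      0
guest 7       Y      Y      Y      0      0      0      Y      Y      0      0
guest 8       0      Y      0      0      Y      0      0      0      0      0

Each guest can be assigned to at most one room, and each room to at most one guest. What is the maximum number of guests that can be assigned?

6

One maximum matching: guest 1-room B, guest 2-room J, guest 3-room E, guest 4-room H, guest 5-room I, guest 7-room C.
The set {guest 1, guest 3, guest 5, guest 6, guest 8} has only 3 neighbours ({room B, room E, room I}), so by Hall's theorem at most 6 of the 8 guests can be matched.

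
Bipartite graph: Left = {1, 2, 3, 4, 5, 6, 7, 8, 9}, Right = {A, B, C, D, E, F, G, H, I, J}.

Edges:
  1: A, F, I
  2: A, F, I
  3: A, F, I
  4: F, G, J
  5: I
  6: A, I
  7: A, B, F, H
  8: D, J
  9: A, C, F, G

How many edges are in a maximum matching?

For example, pair 1→I, 2→A, 3→F, 4→G, 7→B, 8→J, 9→C.
The set {1, 2, 3, 5, 6} has only 3 neighbours ({A, F, I}), so by Hall's theorem at most 7 of the 9 left vertices can be matched.

7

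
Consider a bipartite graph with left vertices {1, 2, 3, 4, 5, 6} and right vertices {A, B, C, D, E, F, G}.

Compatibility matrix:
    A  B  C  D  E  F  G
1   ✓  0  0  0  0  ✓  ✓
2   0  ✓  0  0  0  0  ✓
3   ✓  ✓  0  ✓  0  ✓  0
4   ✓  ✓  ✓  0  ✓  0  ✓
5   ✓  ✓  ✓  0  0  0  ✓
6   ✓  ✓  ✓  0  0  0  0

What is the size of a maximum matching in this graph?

6

For example, pair 1→F, 2→G, 3→D, 4→A, 5→C, 6→B.
All 6 left vertices are matched, so no larger matching exists.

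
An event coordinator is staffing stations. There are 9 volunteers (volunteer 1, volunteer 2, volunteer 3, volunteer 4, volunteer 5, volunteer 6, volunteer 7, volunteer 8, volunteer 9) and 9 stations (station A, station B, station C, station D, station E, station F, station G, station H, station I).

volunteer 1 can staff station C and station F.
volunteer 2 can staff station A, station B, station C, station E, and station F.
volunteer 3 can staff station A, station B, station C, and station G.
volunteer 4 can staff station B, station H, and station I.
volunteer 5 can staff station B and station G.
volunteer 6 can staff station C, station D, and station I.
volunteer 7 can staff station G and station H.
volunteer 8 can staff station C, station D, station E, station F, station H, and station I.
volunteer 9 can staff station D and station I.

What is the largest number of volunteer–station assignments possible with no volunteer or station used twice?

A valid assignment of size 9: volunteer 1→station F, volunteer 2→station B, volunteer 3→station A, volunteer 4→station I, volunteer 5→station G, volunteer 6→station C, volunteer 7→station H, volunteer 8→station E, volunteer 9→station D.
All 9 volunteers are matched, so no larger matching exists.

9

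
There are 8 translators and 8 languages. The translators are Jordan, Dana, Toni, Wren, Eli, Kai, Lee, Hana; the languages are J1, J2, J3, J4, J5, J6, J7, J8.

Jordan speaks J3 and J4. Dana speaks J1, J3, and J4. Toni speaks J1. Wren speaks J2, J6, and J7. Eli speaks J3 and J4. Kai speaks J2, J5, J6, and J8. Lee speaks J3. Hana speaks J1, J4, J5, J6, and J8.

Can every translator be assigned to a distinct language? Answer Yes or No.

The set {Jordan, Dana, Toni, Eli, Lee} has only 3 neighbours ({J1, J3, J4}), so by Hall's theorem at most 6 of the 8 translators can be matched.
Hence no matching covers every translator.

No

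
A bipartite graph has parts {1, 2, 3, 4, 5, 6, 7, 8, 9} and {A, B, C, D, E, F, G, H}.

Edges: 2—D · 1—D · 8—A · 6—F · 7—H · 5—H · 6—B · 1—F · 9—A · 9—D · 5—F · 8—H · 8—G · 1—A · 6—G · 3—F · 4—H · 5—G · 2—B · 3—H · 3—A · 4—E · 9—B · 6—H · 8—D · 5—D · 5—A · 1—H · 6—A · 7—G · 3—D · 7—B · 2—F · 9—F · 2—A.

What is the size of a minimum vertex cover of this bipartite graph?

{4, A, B, D, F, G, H} is a vertex cover of size 7: every edge has an endpoint in this set.
No smaller cover exists because 1–H, 2–F, 3–D, 4–E, 5–A, 6–G, 7–B is a matching of size 7, and a cover must include an endpoint of each of these disjoint edges (König's theorem).

7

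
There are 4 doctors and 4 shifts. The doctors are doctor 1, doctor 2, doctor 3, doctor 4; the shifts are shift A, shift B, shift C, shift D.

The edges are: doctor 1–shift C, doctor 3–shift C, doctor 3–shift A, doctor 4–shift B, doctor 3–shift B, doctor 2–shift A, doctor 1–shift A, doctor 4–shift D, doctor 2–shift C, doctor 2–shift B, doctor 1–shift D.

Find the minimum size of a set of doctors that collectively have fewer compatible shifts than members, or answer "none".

A matching saturating every doctor exists, for instance doctor 1→shift A, doctor 2→shift C, doctor 3→shift B, doctor 4→shift D.
By Hall's marriage theorem, this means |N(S)| ≥ |S| for every subset S, so no violating subset exists.

none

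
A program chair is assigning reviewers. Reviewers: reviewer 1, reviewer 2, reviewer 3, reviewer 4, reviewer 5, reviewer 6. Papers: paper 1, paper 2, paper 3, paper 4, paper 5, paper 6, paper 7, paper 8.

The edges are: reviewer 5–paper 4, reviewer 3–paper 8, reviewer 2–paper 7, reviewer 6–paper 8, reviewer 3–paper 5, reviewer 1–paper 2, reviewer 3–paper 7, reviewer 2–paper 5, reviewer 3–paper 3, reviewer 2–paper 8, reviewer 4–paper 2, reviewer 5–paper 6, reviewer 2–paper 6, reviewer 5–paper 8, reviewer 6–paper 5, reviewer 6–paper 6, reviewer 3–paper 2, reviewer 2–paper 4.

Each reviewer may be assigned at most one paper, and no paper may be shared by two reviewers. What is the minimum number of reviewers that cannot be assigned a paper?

1

For example, pair reviewer 1→paper 2, reviewer 2→paper 6, reviewer 3→paper 5, reviewer 5→paper 4, reviewer 6→paper 8.
The set {reviewer 1, reviewer 4} has only 1 neighbour ({paper 2}), so by Hall's theorem at most 5 of the 6 reviewers can be matched.
That matches 5 of the 6, leaving 1 unmatched; no matching can do better.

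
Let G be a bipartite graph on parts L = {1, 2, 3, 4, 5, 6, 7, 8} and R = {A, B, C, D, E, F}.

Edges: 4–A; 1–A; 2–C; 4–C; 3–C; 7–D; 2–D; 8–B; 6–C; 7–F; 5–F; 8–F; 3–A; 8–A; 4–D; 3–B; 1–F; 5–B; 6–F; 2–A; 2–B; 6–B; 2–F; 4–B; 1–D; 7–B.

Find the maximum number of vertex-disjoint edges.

5

One maximum matching: 1-D, 2-F, 3-A, 4-C, 5-B.
The set {1, 2, 3, 4, 5, 6, 7, 8} has only 5 neighbours ({A, B, C, D, F}), so by Hall's theorem at most 5 of the 8 left vertices can be matched.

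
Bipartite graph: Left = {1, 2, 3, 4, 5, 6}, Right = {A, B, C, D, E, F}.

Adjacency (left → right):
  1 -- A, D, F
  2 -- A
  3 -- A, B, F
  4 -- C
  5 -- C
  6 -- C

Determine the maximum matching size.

A valid assignment of size 4: 1→F, 2→A, 3→B, 4→C.
The set {4, 5, 6} has only 1 neighbour ({C}), so by Hall's theorem at most 4 of the 6 left vertices can be matched.

4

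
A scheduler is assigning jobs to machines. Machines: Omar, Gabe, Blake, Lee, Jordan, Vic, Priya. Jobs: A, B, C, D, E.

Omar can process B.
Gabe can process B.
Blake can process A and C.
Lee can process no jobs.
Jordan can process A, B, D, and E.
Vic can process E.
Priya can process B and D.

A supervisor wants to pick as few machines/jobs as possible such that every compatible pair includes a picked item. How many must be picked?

A maximum matching has 5 edges (e.g. Omar–B, Blake–C, Jordan–A, Vic–E, Priya–D).
By König's theorem the minimum vertex cover has the same size. One such cover is {Blake, Jordan, Vic, Priya, B}.

5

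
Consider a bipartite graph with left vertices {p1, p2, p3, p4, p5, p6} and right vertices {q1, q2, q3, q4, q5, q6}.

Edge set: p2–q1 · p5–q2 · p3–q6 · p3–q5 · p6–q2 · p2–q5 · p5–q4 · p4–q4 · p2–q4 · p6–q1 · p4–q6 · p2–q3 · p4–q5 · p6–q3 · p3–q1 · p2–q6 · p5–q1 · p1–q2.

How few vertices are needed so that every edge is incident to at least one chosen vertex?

6

A maximum matching has 6 edges (e.g. p1–q2, p2–q6, p3–q1, p4–q5, p5–q4, p6–q3).
By König's theorem the minimum vertex cover has the same size. One such cover is {p1, p2, p3, p4, p5, p6}.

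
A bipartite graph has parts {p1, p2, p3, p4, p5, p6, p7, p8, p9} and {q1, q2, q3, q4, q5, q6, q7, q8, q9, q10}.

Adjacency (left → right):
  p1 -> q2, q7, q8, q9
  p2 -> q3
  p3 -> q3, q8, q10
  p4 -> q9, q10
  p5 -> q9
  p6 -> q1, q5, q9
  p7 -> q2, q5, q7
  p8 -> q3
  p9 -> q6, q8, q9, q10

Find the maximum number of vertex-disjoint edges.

A valid assignment of size 8: p1–q7, p2–q3, p3–q8, p4–q10, p5–q9, p6–q5, p7–q2, p9–q6.
The set {p2, p8} has only 1 neighbour ({q3}), so by Hall's theorem at most 8 of the 9 left vertices can be matched.

8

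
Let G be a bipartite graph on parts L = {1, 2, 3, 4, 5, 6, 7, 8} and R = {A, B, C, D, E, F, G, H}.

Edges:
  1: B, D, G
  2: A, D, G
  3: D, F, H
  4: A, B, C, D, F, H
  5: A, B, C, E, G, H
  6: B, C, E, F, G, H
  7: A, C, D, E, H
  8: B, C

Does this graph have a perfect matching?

Yes

A valid assignment of size 8: 1→G, 2→D, 3→F, 4→C, 5→A, 6→H, 7→E, 8→B.
Every left vertex is matched, so this is a perfect matching.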